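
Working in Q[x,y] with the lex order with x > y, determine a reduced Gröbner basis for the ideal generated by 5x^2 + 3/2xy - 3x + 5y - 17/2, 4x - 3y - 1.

f_1 = 5x^2 + 3/2xy - 3x + 5y - 17/2, LT = x^2.
f_2 = 4x - 3y - 1, LT = x.

S(f_1,f_2): lcm = x^2. S = 21/20xy - 7/20x + y - 17/10.
  leading term xy: subtract (21/80y)·f_2 from 21/20xy - 7/20x + y - 17/10 → -7/20x + 63/80y^2 + 101/80y - 17/10
  leading term x: subtract (-7/80)·f_2 from -7/20x + 63/80y^2 + 101/80y - 17/10 → 63/80y^2 + y - 143/80
  leading term y^2: no divisor's leading term divides it; move 63/80y^2 to the remainder.
  leading term y: no divisor's leading term divides it; move y to the remainder.
  leading term 1: no divisor's leading term divides it; move -143/80 to the remainder.
  remainder 63/80y^2 + y - 143/80 ≠ 0; add g_3 = 63/80y^2 + y - 143/80 to the basis.

The other S-polynomials (S(f_1,g_3), S(f_2,g_3)) all reduce to 0 modulo the current basis, so we have a Gröbner basis.
Inter-reduce: drop elements whose leading term is divisible by another's, tail-reduce, and make monic.

G = {x - 3/4y - 1/4, y^2 + 80/63y - 143/63}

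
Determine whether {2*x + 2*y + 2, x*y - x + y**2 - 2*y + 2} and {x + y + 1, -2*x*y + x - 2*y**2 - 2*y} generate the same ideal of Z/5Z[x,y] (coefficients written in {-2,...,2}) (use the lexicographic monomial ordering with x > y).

Yes, the ideals are equal.

Equality of ideals is decidable: compute both reduced Gröbner bases (unique for the ordering) and check whether they agree.
Buchberger on the first generating set:
f_1 = 2*x + 2*y + 2, LT = x.
f_2 = x*y - x + y**2 - 2*y + 2, LT = x*y.

S(f_1,f_2): lcm = x*y. S = x - 2*y - 2.
  leading term x: subtract (-2)·f_1 from x - 2*y - 2 → 2*y + 2
  leading term y: no divisor's leading term divides it; move 2*y to the remainder.
  leading term 1: no divisor's leading term divides it; move 2 to the remainder.
  remainder 2*y + 2 ≠ 0; add g_3 = 2*y + 2 to the basis.

The other S-polynomials (S(f_1,g_3), S(f_2,g_3)) all reduce to 0 modulo the current basis, so we have a Gröbner basis.
Inter-reduce: drop elements whose leading term is divisible by another's, tail-reduce, and make monic.
Reduced Gröbner basis: {x, y + 1}.

Buchberger on the second generating set:
h_1 = x + y + 1, LT = x.
h_2 = -2*x*y + x - 2*y**2 - 2*y, LT = x*y.

S(h_1,h_2): lcm = x*y. S = -2*x.
  leading term x: subtract (-2)·h_1 from -2*x → 2*y + 2
  leading term y: no divisor's leading term divides it; move 2*y to the remainder.
  leading term 1: no divisor's leading term divides it; move 2 to the remainder.
  remainder 2*y + 2 ≠ 0; add k_3 = 2*y + 2 to the basis.

The other S-polynomials (S(h_1,k_3), S(h_2,k_3)) all reduce to 0 modulo the current basis, so we have a Gröbner basis.
Inter-reduce: drop elements whose leading term is divisible by another's, tail-reduce, and make monic.
Reduced Gröbner basis: {x, y + 1}.

These coincide, so the ideals are equal.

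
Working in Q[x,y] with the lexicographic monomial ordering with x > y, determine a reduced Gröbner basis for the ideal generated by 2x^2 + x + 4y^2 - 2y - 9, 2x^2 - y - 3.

f_1 = 2x^2 + x + 4y^2 - 2y - 9, LT = x^2.
f_2 = 2x^2 - y - 3, LT = x^2.

S(f_1,f_2): lcm = x^2. S = 1/2x + 2y^2 - 1/2y - 3.
  reduce S modulo (f_1, f_2):
  remainder 1/2x + 2y^2 - 1/2y - 3 ≠ 0; add g_3 = 1/2x + 2y^2 - 1/2y - 3 to the basis.

S(f_1,g_3): lcm = x^2. S = -4xy^2 + xy + 13/2x + 2y^2 - y - 9/2.
  reduce S modulo (f_1, f_2, g_3):
  remainder 16y^4 - 8y^3 - 47y^2 + 23/2y + 69/2 ≠ 0; add g_4 = 16y^4 - 8y^3 - 47y^2 + 23/2y + 69/2 to the basis.

The other S-polynomials (S(f_2,g_3), S(f_1,g_4), S(f_2,g_4), S(g_3,g_4)) all reduce to 0 modulo the current basis, so we have a Gröbner basis.
Inter-reduce: drop elements whose leading term is divisible by another's, tail-reduce, and make monic.

G = {x + 4y^2 - y - 6, y^4 - 1/2y^3 - 47/16y^2 + 23/32y + 69/32}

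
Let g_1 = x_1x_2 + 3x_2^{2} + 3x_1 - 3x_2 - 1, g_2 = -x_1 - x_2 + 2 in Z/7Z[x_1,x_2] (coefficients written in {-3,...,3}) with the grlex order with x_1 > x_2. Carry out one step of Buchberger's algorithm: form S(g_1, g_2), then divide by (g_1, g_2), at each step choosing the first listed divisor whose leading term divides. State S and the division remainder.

S(g_1, g_2) = 2x_2^{2} + 3x_1 - x_2 - 1; remainder on division = 2x_2^{2} + 3x_2 - 2.

lcm(LM(g_1), LM(g_2)) = x_1x_2.
S = (lcm/LT(g_1))·g_1 − (lcm/LT(g_2))·g_2 = 2x_2^{2} + 3x_1 - x_2 - 1.
Reduce S modulo (g_1, g_2) in that order:
  leading term x_2^{2}: no divisor's leading term divides it; move 2x_2^{2} to the remainder.
  leading term x_1: subtract (-3)·g_2 from 3x_1 - x_2 - 1 → 3x_2 - 2
  leading term x_2: no divisor's leading term divides it; move 3x_2 to the remainder.
  leading term 1: no divisor's leading term divides it; move -2 to the remainder.
The remainder 2x_2^{2} + 3x_2 - 2 is nonzero, so it would be added as the next basis element.
An S-polynomial is built so that the two leading terms cancel; whether anything survives reduction is exactly the Gröbner-basis criterion.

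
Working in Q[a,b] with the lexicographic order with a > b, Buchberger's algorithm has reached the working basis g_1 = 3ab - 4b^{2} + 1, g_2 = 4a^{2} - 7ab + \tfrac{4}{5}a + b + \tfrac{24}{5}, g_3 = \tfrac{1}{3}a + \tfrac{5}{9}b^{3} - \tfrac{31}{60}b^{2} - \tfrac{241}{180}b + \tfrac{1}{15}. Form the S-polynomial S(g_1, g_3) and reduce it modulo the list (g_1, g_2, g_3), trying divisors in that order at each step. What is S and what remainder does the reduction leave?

S(g_1, g_3) = -\tfrac{5}{3}b^{4} + \tfrac{31}{20}b^{3} + \tfrac{161}{60}b^{2} - \tfrac{1}{5}b + \tfrac{1}{3}; remainder on division = -\tfrac{5}{3}b^{4} + \tfrac{31}{20}b^{3} + \tfrac{161}{60}b^{2} - \tfrac{1}{5}b + \tfrac{1}{3}.

lcm(LM(g_1), LM(g_3)) = ab.
S = (lcm/LT(g_1))·g_1 − (lcm/LT(g_3))·g_3 = -\tfrac{5}{3}b^{4} + \tfrac{31}{20}b^{3} + \tfrac{161}{60}b^{2} - \tfrac{1}{5}b + \tfrac{1}{3}.
Reduce S modulo (g_1, g_2, g_3) in that order:
  leading term b^{4}: no divisor's leading term divides it; move -\tfrac{5}{3}b^{4} to the remainder.
  leading term b^{3}: no divisor's leading term divides it; move \tfrac{31}{20}b^{3} to the remainder.
  leading term b^{2}: no divisor's leading term divides it; move \tfrac{161}{60}b^{2} to the remainder.
  leading term b: no divisor's leading term divides it; move -\tfrac{1}{5}b to the remainder.
  leading term 1: no divisor's leading term divides it; move \tfrac{1}{3} to the remainder.
The remainder -\tfrac{5}{3}b^{4} + \tfrac{31}{20}b^{3} + \tfrac{161}{60}b^{2} - \tfrac{1}{5}b + \tfrac{1}{3} is nonzero, so it would be added as the next basis element.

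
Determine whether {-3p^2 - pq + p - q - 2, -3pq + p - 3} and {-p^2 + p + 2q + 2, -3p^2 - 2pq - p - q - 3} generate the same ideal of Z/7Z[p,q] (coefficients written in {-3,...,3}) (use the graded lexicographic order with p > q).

Yes, the ideals are equal.

For a fixed monomial order, each ideal has a unique reduced Gröbner basis; comparing bases decides equality.
Buchberger on the first generating set:
f_1 = -3p^2 - pq + p - q - 2, LT = p^2.
f_2 = -3pq + p - 3, LT = pq.

S(f_1,f_2): lcm = p^2q. S = -2pq^2 - 2p^2 + 2pq - 2q^2 - p + 3q.
  leading term pq^2: subtract (3q)·f_2 from -2pq^2 - 2p^2 + 2pq - 2q^2 - p + 3q → -2p^2 - pq - 2q^2 - p - 2q
  leading term p^2: subtract (3)·f_1 from -2p^2 - pq - 2q^2 - p - 2q → 2pq - 2q^2 + 3p + q - 1
  leading term pq: subtract (-3)·f_2 from 2pq - 2q^2 + 3p + q - 1 → -2q^2 - p + q - 3
  leading term q^2: no divisor's leading term divides it; move -2q^2 to the remainder.
  leading term p: no divisor's leading term divides it; move -p to the remainder.
  leading term q: no divisor's leading term divides it; move q to the remainder.
  leading term 1: no divisor's leading term divides it; move -3 to the remainder.
  remainder -2q^2 - p + q - 3 ≠ 0; add g_3 = -2q^2 - p + q - 3 to the basis.

The other S-polynomials (S(f_1,g_3), S(f_2,g_3)) all reduce to 0 modulo the current basis, so we have a Gröbner basis.
Inter-reduce: drop elements whose leading term is divisible by another's, tail-reduce, and make monic.
Reduced Gröbner basis: {p^2 - p - 2q - 2, pq + 2p + 1, q^2 - 3p + 3q - 2}.

Buchberger on the second generating set:
h_1 = -p^2 + p + 2q + 2, LT = p^2.
h_2 = -3p^2 - 2pq - p - q - 3, LT = p^2.

S(h_1,h_2): lcm = p^2. S = -3pq + p - 3.
  leading term pq: no divisor's leading term divides it; move -3pq to the remainder.
  leading term p: no divisor's leading term divides it; move p to the remainder.
  leading term 1: no divisor's leading term divides it; move -3 to the remainder.
  remainder -3pq + p - 3 ≠ 0; add k_3 = -3pq + p - 3 to the basis.

S(h_1,k_3): lcm = p^2q. S = -2p^2 - pq - 2q^2 - p - 2q.
  leading term p^2: subtract (2)·h_1 from -2p^2 - pq - 2q^2 - p - 2q → -pq - 2q^2 - 3p + q + 3
  leading term pq: subtract (-2)·k_3 from -pq - 2q^2 - 3p + q + 3 → -2q^2 - p + q - 3
  leading term q^2: no divisor's leading term divides it; move -2q^2 to the remainder.
  leading term p: no divisor's leading term divides it; move -p to the remainder.
  leading term q: no divisor's leading term divides it; move q to the remainder.
  leading term 1: no divisor's leading term divides it; move -3 to the remainder.
  remainder -2q^2 - p + q - 3 ≠ 0; add k_4 = -2q^2 - p + q - 3 to the basis.

The other S-polynomials (S(h_2,k_3), S(h_1,k_4), S(h_2,k_4), S(k_3,k_4)) all reduce to 0 modulo the current basis, so we have a Gröbner basis.
Inter-reduce: drop elements whose leading term is divisible by another's, tail-reduce, and make monic.
Reduced Gröbner basis: {p^2 - p - 2q - 2, pq + 2p + 1, q^2 - 3p + 3q - 2}.

Same reduced basis, so the two generating sets span the same ideal.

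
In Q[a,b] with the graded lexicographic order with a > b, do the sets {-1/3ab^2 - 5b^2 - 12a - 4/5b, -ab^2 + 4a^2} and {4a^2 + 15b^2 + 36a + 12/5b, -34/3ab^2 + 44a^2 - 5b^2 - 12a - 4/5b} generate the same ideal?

Two ideals are equal iff their reduced Gröbner bases coincide (the reduced basis is unique for a fixed ordering).
Buchberger on the first generating set:
f_1 = -1/3ab^2 - 5b^2 - 12a - 4/5b, LT = ab^2.
f_2 = -ab^2 + 4a^2, LT = ab^2.

S(f_1,f_2): lcm = ab^2. S = 4a^2 + 15b^2 + 36a + 12/5b.
  reduce S modulo (f_1, f_2):
  remainder 4a^2 + 15b^2 + 36a + 12/5b ≠ 0; add g_3 = 4a^2 + 15b^2 + 36a + 12/5b to the basis.

S(f_1,g_3): lcm = a^2b^2. S = -15/4b^4 + 6ab^2 - 3/5b^3 + 36a^2 + 12/5ab.
  reduce S modulo (f_1, f_2, g_3):
  remainder -15/4b^4 - 3/5b^3 + 12/5ab - 225b^2 - 540a - 36b ≠ 0; add g_4 = -15/4b^4 - 3/5b^3 + 12/5ab - 225b^2 - 540a - 36b to the basis.

The other S-polynomials (S(f_2,g_3), S(f_1,g_4), S(f_2,g_4), S(g_3,g_4)) all reduce to 0 modulo the current basis, so we have a Gröbner basis.
Inter-reduce: drop elements whose leading term is divisible by another's, tail-reduce, and make monic.
Reduced Gröbner basis: {b^4 + 4/25b^3 - 16/25ab + 60b^2 + 144a + 48/5b, ab^2 + 15b^2 + 36a + 12/5b, a^2 + 15/4b^2 + 9a + 3/5b}.

Buchberger on the second generating set:
h_1 = 4a^2 + 15b^2 + 36a + 12/5b, LT = a^2.
h_2 = -34/3ab^2 + 44a^2 - 5b^2 - 12a - 4/5b, LT = ab^2.

S(h_1,h_2): lcm = a^2b^2. S = 15/4b^4 + 66/17a^3 + 291/34ab^2 + 3/5b^3 - 18/17a^2 - 6/85ab.
  reduce S modulo (h_1, h_2):
  remainder 15/4b^4 + 3/5b^3 - 12/5ab + 225b^2 + 540a + 36b ≠ 0; add k_3 = 15/4b^4 + 3/5b^3 - 12/5ab + 225b^2 + 540a + 36b to the basis.

The other S-polynomials (S(h_1,k_3), S(h_2,k_3)) all reduce to 0 modulo the current basis, so we have a Gröbner basis.
Inter-reduce: drop elements whose leading term is divisible by another's, tail-reduce, and make monic.
Reduced Gröbner basis: {b^4 + 4/25b^3 - 16/25ab + 60b^2 + 144a + 48/5b, ab^2 + 15b^2 + 36a + 12/5b, a^2 + 15/4b^2 + 9a + 3/5b}.

The two bases agree; hence the ideals are identical.

Yes, the ideals are equal.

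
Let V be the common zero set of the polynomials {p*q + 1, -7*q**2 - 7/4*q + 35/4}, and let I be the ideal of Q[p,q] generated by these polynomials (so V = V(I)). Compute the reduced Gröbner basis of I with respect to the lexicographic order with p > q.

G = {p + 4/5*q + 1/5, q**2 + 1/4*q - 5/4}

f_1 = p*q + 1, LT = p*q.
f_2 = -7*q**2 - 7/4*q + 35/4, LT = q**2.

S(f_1,f_2): lcm = p*q**2. S = -1/4*p*q + 5/4*p + q.
  leading term p*q: subtract (-1/4)·f_1 from -1/4*p*q + 5/4*p + q → 5/4*p + q + 1/4
  leading term p: no divisor's leading term divides it; move 5/4*p to the remainder.
  leading term q: no divisor's leading term divides it; move q to the remainder.
  leading term 1: no divisor's leading term divides it; move 1/4 to the remainder.
  remainder 5/4*p + q + 1/4 ≠ 0; add g_3 = 5/4*p + q + 1/4 to the basis.

S(f_1,g_3): lcm = p*q. S = -4/5*q**2 - 1/5*q + 1.
  leading term q**2: subtract (4/35)·f_2 from -4/5*q**2 - 1/5*q + 1 → 0
  remainder 0.

S(f_2,g_3): leading monomials are coprime, so the S-polynomial reduces to 0 (Buchberger's first criterion).
Every S-polynomial of the final basis reduces to 0, so we have a Gröbner basis.
Inter-reduce: drop elements whose leading term is divisible by another's, tail-reduce, and make monic.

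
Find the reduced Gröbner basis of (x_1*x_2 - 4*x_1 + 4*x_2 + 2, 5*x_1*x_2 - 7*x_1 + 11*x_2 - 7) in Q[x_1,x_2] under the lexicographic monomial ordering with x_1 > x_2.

G = {x_1 - 9/13*x_2 - 17/13, x_2**2 + 11/3*x_2 - 14/3}

f_1 = x_1*x_2 - 4*x_1 + 4*x_2 + 2, LT = x_1*x_2.
f_2 = 5*x_1*x_2 - 7*x_1 + 11*x_2 - 7, LT = x_1*x_2.

S(f_1,f_2): lcm = x_1*x_2. S = -13/5*x_1 + 9/5*x_2 + 17/5.
  leading term x_1: no divisor's leading term divides it; move -13/5*x_1 to the remainder.
  leading term x_2: no divisor's leading term divides it; move 9/5*x_2 to the remainder.
  leading term 1: no divisor's leading term divides it; move 17/5 to the remainder.
  remainder -13/5*x_1 + 9/5*x_2 + 17/5 ≠ 0; add g_3 = -13/5*x_1 + 9/5*x_2 + 17/5 to the basis.

S(f_1,g_3): lcm = x_1*x_2. S = -4*x_1 + 9/13*x_2**2 + 69/13*x_2 + 2.
  leading term x_1: subtract (20/13)·g_3 from -4*x_1 + 9/13*x_2**2 + 69/13*x_2 + 2 → 9/13*x_2**2 + 33/13*x_2 - 42/13
  leading term x_2**2: no divisor's leading term divides it; move 9/13*x_2**2 to the remainder.
  leading term x_2: no divisor's leading term divides it; move 33/13*x_2 to the remainder.
  leading term 1: no divisor's leading term divides it; move -42/13 to the remainder.
  remainder 9/13*x_2**2 + 33/13*x_2 - 42/13 ≠ 0; add g_4 = 9/13*x_2**2 + 33/13*x_2 - 42/13 to the basis.

The other S-polynomials (S(f_2,g_3), S(f_1,g_4), S(f_2,g_4), S(g_3,g_4)) all reduce to 0 modulo the current basis, so we have a Gröbner basis.
Inter-reduce: drop elements whose leading term is divisible by another's, tail-reduce, and make monic.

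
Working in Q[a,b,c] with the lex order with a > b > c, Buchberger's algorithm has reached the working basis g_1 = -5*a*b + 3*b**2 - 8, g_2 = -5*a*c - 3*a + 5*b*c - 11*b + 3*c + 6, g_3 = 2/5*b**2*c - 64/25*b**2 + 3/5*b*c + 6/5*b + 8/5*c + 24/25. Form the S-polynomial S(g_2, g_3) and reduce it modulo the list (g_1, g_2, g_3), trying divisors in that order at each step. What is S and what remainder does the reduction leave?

S(g_2, g_3) = 7*a*b**2 - 3/2*a*b*c - 3*a*b - 4*a*c - 12/5*a - b**3*c + 11/5*b**3 - 3/5*b**2*c - 6/5*b**2; remainder on division = 0.

lcm(LM(g_2), LM(g_3)) = a*b**2*c.
S = (lcm/LT(g_2))·g_2 − (lcm/LT(g_3))·g_3 = 7*a*b**2 - 3/2*a*b*c - 3*a*b - 4*a*c - 12/5*a - b**3*c + 11/5*b**3 - 3/5*b**2*c - 6/5*b**2.
Reduce S modulo (g_1, g_2, g_3) in that order:
  leading term a*b**2: subtract (-7/5*b)·g_1 from 7*a*b**2 - 3/2*a*b*c - 3*a*b - 4*a*c - 12/5*a - b**3*c + 11/5*b**3 - 3/5*b**2*c - 6/5*b**2 → -3/2*a*b*c - 3*a*b - 4*a*c - 12/5*a - b**3*c + 32/5*b**3 - 3/5*b**2*c - 6/5*b**2 - 56/5*b
  leading term a*b*c: subtract (3/10*c)·g_1 from -3/2*a*b*c - 3*a*b - 4*a*c - 12/5*a - b**3*c + 32/5*b**3 - 3/5*b**2*c - 6/5*b**2 - 56/5*b → -3*a*b - 4*a*c - 12/5*a - b**3*c + 32/5*b**3 - 3/2*b**2*c - 6/5*b**2 - 56/5*b + 12/5*c
  leading term a*b: subtract (3/5)·g_1 from -3*a*b - 4*a*c - 12/5*a - b**3*c + 32/5*b**3 - 3/2*b**2*c - 6/5*b**2 - 56/5*b + 12/5*c → -4*a*c - 12/5*a - b**3*c + 32/5*b**3 - 3/2*b**2*c - 3*b**2 - 56/5*b + 12/5*c + 24/5
  leading term a*c: subtract (4/5)·g_2 from -4*a*c - 12/5*a - b**3*c + 32/5*b**3 - 3/2*b**2*c - 3*b**2 - 56/5*b + 12/5*c + 24/5 → -b**3*c + 32/5*b**3 - 3/2*b**2*c - 3*b**2 - 4*b*c - 12/5*b
  leading term b**3*c: subtract (-5/2*b)·g_3 from -b**3*c + 32/5*b**3 - 3/2*b**2*c - 3*b**2 - 4*b*c - 12/5*b → 0
The remainder is 0, so this S-polynomial contributes no new basis element.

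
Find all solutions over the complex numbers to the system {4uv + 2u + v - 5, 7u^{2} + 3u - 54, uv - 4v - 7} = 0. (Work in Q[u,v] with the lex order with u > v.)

Compute a lex Gröbner basis by Buchberger's algorithm.
f_1 = 4uv + 2u + v - 5, LT = uv.
f_2 = 7u^{2} + 3u - 54, LT = u^{2}.
f_3 = uv - 4v - 7, LT = uv.

S(f_1,f_2): lcm = u^{2}v. S = \tfrac{1}{2}u^{2} - \tfrac{5}{28}uv - \tfrac{5}{4}u + \tfrac{54}{7}v.
  leading term u^{2}: subtract (\tfrac{1}{14})·f_2 from \tfrac{1}{2}u^{2} - \tfrac{5}{28}uv - \tfrac{5}{4}u + \tfrac{54}{7}v → -\tfrac{5}{28}uv - \tfrac{41}{28}u + \tfrac{54}{7}v + \tfrac{27}{7}
  leading term uv: subtract (-\tfrac{5}{112})·f_1 from -\tfrac{5}{28}uv - \tfrac{41}{28}u + \tfrac{54}{7}v + \tfrac{27}{7} → -\tfrac{11}{8}u + \tfrac{869}{112}v + \tfrac{407}{112}
  leading term u: no divisor's leading term divides it; move -\tfrac{11}{8}u to the remainder.
  leading term v: no divisor's leading term divides it; move \tfrac{869}{112}v to the remainder.
  leading term 1: no divisor's leading term divides it; move \tfrac{407}{112} to the remainder.
  remainder -\tfrac{11}{8}u + \tfrac{869}{112}v + \tfrac{407}{112} ≠ 0; add h_4 = -\tfrac{11}{8}u + \tfrac{869}{112}v + \tfrac{407}{112} to the basis.

S(f_1,f_3): lcm = uv. S = \tfrac{1}{2}u + \tfrac{17}{4}v + \tfrac{23}{4}.
  leading term u: subtract (-\tfrac{4}{11})·h_4 from \tfrac{1}{2}u + \tfrac{17}{4}v + \tfrac{23}{4} → \tfrac{99}{14}v + \tfrac{99}{14}
  leading term v: no divisor's leading term divides it; move \tfrac{99}{14}v to the remainder.
  leading term 1: no divisor's leading term divides it; move \tfrac{99}{14} to the remainder.
  remainder \tfrac{99}{14}v + \tfrac{99}{14} ≠ 0; add h_5 = \tfrac{99}{14}v + \tfrac{99}{14} to the basis.

The other S-polynomials (S(f_2,f_3), S(f_1,h_4), S(f_2,h_4), S(f_3,h_4), S(f_1,h_5), S(f_2,h_5), S(f_3,h_5), S(h_4,h_5)) all reduce to 0 modulo the current basis, so we have a Gröbner basis.
Inter-reduce: drop elements whose leading term is divisible by another's, tail-reduce, and make monic.
Reduced Gröbner basis: {u + 3, v + 1}.

The lex basis is triangular: the last element involves only v. Solving v + 1 = 0 gives v ∈ {-1}; substituting each value into the earlier elements determines the remaining variables.
  v = -1: the earlier basis element becomes u + 3 = 0, giving u = -3 — point (-3, -1).
This is the nonlinear analogue of row-reducing a linear system.

{(-3, -1)}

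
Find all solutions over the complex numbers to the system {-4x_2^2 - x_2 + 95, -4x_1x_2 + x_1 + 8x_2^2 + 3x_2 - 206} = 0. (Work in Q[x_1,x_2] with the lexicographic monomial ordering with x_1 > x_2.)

{(1, -5), (-5/8, 19/4)}

Compute a lex Gröbner basis by Buchberger's algorithm.
f_1 = -4x_2^2 - x_2 + 95, LT = x_2^2.
f_2 = -4x_1x_2 + x_1 + 8x_2^2 + 3x_2 - 206, LT = x_1x_2.

S(f_1,f_2): lcm = x_1x_2^2. S = 1/2x_1x_2 - 95/4x_1 + 2x_2^3 + 3/4x_2^2 - 103/2x_2.
  leading term x_1x_2: subtract (-1/8)·f_2 from 1/2x_1x_2 - 95/4x_1 + 2x_2^3 + 3/4x_2^2 - 103/2x_2 → -189/8x_1 + 2x_2^3 + 7/4x_2^2 - 409/8x_2 - 103/4
  leading term x_1: no divisor's leading term divides it; move -189/8x_1 to the remainder.
  leading term x_2^3: subtract (-1/2x_2)·f_1 from 2x_2^3 + 7/4x_2^2 - 409/8x_2 - 103/4 → 5/4x_2^2 - 29/8x_2 - 103/4
  leading term x_2^2: subtract (-5/16)·f_1 from 5/4x_2^2 - 29/8x_2 - 103/4 → -63/16x_2 + 63/16
  leading term x_2: no divisor's leading term divides it; move -63/16x_2 to the remainder.
  leading term 1: no divisor's leading term divides it; move 63/16 to the remainder.
  remainder -189/8x_1 - 63/16x_2 + 63/16 ≠ 0; add h_3 = -189/8x_1 - 63/16x_2 + 63/16 to the basis.

S(f_1,h_3): leading monomials are coprime, so the S-polynomial reduces to 0 (Buchberger's first criterion).
S(f_2,h_3): lcm = x_1x_2. S = -1/4x_1 - 13/6x_2^2 - 7/12x_2 + 103/2.
  leading term x_1: subtract (2/189)·h_3 from -1/4x_1 - 13/6x_2^2 - 7/12x_2 + 103/2 → -13/6x_2^2 - 13/24x_2 + 1235/24
  leading term x_2^2: subtract (13/24)·f_1 from -13/6x_2^2 - 13/24x_2 + 1235/24 → 0
  remainder 0.

Every S-polynomial of the final basis reduces to 0, so we have a Gröbner basis.
Inter-reduce: drop elements whose leading term is divisible by another's, tail-reduce, and make monic.
Reduced Gröbner basis: {x_1 + 1/6x_2 - 1/6, x_2^2 + 1/4x_2 - 95/4}.

Since the basis is lex-ordered, x_2^2 + 1/4x_2 - 95/4 is univariate in x_2. Its roots are {-5, 19/4}. Back-substituting each root into the other basis elements fixes the other coordinates.
  x_2 = -5: the earlier basis element becomes x_1 - 1 = 0, giving x_1 = 1 — point (1, -5).
  x_2 = 19/4: the earlier basis element becomes x_1 + 5/8 = 0, giving x_1 = -5/8 — point (-5/8, 19/4).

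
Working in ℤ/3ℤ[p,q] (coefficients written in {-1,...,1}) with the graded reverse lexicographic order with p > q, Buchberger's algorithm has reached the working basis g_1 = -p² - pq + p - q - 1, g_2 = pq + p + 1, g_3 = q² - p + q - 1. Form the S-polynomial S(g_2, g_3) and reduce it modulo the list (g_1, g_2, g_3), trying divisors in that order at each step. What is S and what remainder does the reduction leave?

lcm(LM(g_2), LM(g_3)) = pq².
S = (lcm/LT(g_2))·g_2 − (lcm/LT(g_3))·g_3 = p² + p + q.
Reduce S modulo (g_1, g_2, g_3) in that order:
  leading term p²: subtract (-1)·g_1 from p² + p + q → -pq - p - 1
  leading term pq: subtract (-1)·g_2 from -pq - p - 1 → 0
The remainder is 0, so this S-polynomial contributes no new basis element.

S(g_2, g_3) = p² + p + q; remainder on division = 0.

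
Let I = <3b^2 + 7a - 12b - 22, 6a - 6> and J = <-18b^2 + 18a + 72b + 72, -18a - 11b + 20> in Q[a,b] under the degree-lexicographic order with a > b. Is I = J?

No, the ideals differ.

Two ideals are equal iff their reduced Gröbner bases coincide (the reduced basis is unique for a fixed ordering).
Buchberger on the first generating set:
f_1 = 3b^2 + 7a - 12b - 22, LT = b^2.
f_2 = 6a - 6, LT = a.

The S-polynomials (S(f_1,f_2)) all reduce to 0 modulo the current basis, so we have a Gröbner basis.
Inter-reduce: drop elements whose leading term is divisible by another's, tail-reduce, and make monic.
Reduced Gröbner basis: {b^2 - 4b - 5, a - 1}.

Buchberger on the second generating set:
h_1 = -18b^2 + 18a + 72b + 72, LT = b^2.
h_2 = -18a - 11b + 20, LT = a.

The S-polynomials (S(h_1,h_2)) all reduce to 0 modulo the current basis, so we have a Gröbner basis.
Inter-reduce: drop elements whose leading term is divisible by another's, tail-reduce, and make monic.
Reduced Gröbner basis: {b^2 - 61/18b - 46/9, a + 11/18b - 10/9}.

Since the reduced bases disagree, the two ideals are not the same.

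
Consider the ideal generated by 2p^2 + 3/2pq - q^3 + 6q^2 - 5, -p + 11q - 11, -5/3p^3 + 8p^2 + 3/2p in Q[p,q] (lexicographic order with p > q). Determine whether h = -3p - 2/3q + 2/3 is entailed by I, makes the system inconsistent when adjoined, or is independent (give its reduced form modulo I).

First compute the reduced Gröbner basis of I by Buchberger's algorithm.
f_1 = 2p^2 + 3/2pq - q^3 + 6q^2 - 5, LT = p^2.
f_2 = -p + 11q - 11, LT = p.
f_3 = -5/3p^3 + 8p^2 + 3/2p, LT = p^3.

S(f_1,f_2): lcm = p^2. S = 47/4pq - 11p - 1/2q^3 + 3q^2 - 5/2.
  reduce S modulo (f_1, f_2, f_3):
  remainder -1/2q^3 + 529/4q^2 - 1001/4q + 237/2 ≠ 0; add k_4 = -1/2q^3 + 529/4q^2 - 1001/4q + 237/2 to the basis.

S(f_1,f_3): lcm = p^3. S = 3/4p^2q + 24/5p^2 - 1/2pq^3 + 3pq^2 - 8/5p.
  reduce S modulo (f_1, f_2, f_3, k_4):
  remainder -3474757/10q^2 + 3305104/5q - 3135451/10 ≠ 0; add k_5 = -3474757/10q^2 + 3305104/5q - 3135451/10 to the basis.

S(k_4,k_5): lcm = q^3. S = -165902367/631774q^2 + 315632805/631774q - 237.
  reduce S modulo (f_1, f_2, f_3, k_4, k_5):
  remainder 8922276459/199569193538q - 8922276459/199569193538 ≠ 0; add k_6 = 8922276459/199569193538q - 8922276459/199569193538 to the basis.

The other S-polynomials (S(f_2,f_3), S(f_1,k_4), S(f_2,k_4), S(f_3,k_4), S(f_1,k_5), S(f_2,k_5), S(f_3,k_5), S(f_1,k_6), S(f_2,k_6), S(f_3,k_6), S(k_4,k_6), S(k_5,k_6)) all reduce to 0 modulo the current basis, so we have a Gröbner basis.
Inter-reduce: drop elements whose leading term is divisible by another's, tail-reduce, and make monic.
Reduced Gröbner basis: {p, q - 1}.
Label its elements g_1 = p, g_2 = q - 1.

Reduce h = -3p - 2/3q + 2/3 modulo G:
  leading term p: subtract (-3)·g_1 from -3p - 2/3q + 2/3 → -2/3q + 2/3
  leading term q: subtract (-2/3)·g_2 from -2/3q + 2/3 → 0
  normal form = 0.
Since the normal form is 0, h ∈ I.

Ideal membership is decidable via reduction modulo a Gröbner basis.

-3p - 2/3q + 2/3 lies in I (it reduces to 0).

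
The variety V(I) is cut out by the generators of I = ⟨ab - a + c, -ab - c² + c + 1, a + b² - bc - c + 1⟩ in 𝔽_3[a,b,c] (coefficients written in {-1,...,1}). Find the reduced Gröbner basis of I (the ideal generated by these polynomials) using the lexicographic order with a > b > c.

G = {a + c² + c - 1, b - c⁵ + c⁴ - c³ - c² - 1, c⁶ - c⁵ - c}

f_1 = ab - a + c, LT = ab.
f_2 = -ab - c² + c + 1, LT = ab.
f_3 = a + b² - bc - c + 1, LT = a.

S(f_1,f_2): lcm = ab. S = -a - c² - c + 1.
  leading term a: subtract (-1)·f_3 from -a - c² - c + 1 → b² - bc - c² + c - 1
  leading term b²: no divisor's leading term divides it; move b² to the remainder.
  leading term bc: no divisor's leading term divides it; move -bc to the remainder.
  leading term c²: no divisor's leading term divides it; move -c² to the remainder.
  leading term c: no divisor's leading term divides it; move c to the remainder.
  leading term 1: no divisor's leading term divides it; move -1 to the remainder.
  remainder b² - bc - c² + c - 1 ≠ 0; add g_4 = b² - bc - c² + c - 1 to the basis.

S(f_1,f_3): lcm = ab. S = -a - b³ + b²c + bc - b + c.
  leading term a: subtract (-1)·f_3 from -a - b³ + b²c + bc - b + c → -b³ + b²c + b² - b + 1
  leading term b³: subtract (-b)·g_4 from -b³ + b²c + b² - b + 1 → b² - bc² + bc + b + 1
  leading term b²: subtract (1)·g_4 from b² - bc² + bc + b + 1 → -bc² - bc + b + c² - c - 1
  leading term bc²: no divisor's leading term divides it; move -bc² to the remainder.
  leading term bc: no divisor's leading term divides it; move -bc to the remainder.
  leading term b: no divisor's leading term divides it; move b to the remainder.
  leading term c²: no divisor's leading term divides it; move c² to the remainder.
  leading term c: no divisor's leading term divides it; move -c to the remainder.
  leading term 1: no divisor's leading term divides it; move -1 to the remainder.
  remainder -bc² - bc + b + c² - c - 1 ≠ 0; add g_5 = -bc² - bc + b + c² - c - 1 to the basis.

S(f_1,g_4): lcm = ab². S = abc - ab + ac² - ac + a + bc.
  leading term abc: subtract (c)·f_1 from abc - ab + ac² - ac + a + bc → -ab + ac² + a + bc - c²
  leading term ab: subtract (-1)·f_1 from -ab + ac² + a + bc - c² → ac² + bc - c² + c
  leading term ac²: subtract (c²)·f_3 from ac² + bc - c² + c → -b²c² + bc³ + bc + c³ + c² + c
  leading term b²c²: subtract (-c²)·g_4 from -b²c² + bc³ + bc + c³ + c² + c → bc - c⁴ - c³ + c
  leading term bc: no divisor's leading term divides it; move bc to the remainder.
  leading term c⁴: no divisor's leading term divides it; move -c⁴ to the remainder.
  leading term c³: no divisor's leading term divides it; move -c³ to the remainder.
  leading term c: no divisor's leading term divides it; move c to the remainder.
  remainder bc - c⁴ - c³ + c ≠ 0; add g_6 = bc - c⁴ - c³ + c to the basis.

S(f_1,g_6): lcm = abc. S = ac⁴ + ac³ + ac + c².
  leading term ac⁴: subtract (c⁴)·f_3 from ac⁴ + ac³ + ac + c² → ac³ + ac - b²c⁴ + bc⁵ + c⁵ - c⁴ + c²
  leading term ac³: subtract (c³)·f_3 from ac³ + ac - b²c⁴ + bc⁵ + c⁵ - c⁴ + c² → ac - b²c⁴ - b²c³ + bc⁵ + bc⁴ + c⁵ - c³ + c²
  leading term ac: subtract (c)·f_3 from ac - b²c⁴ - b²c³ + bc⁵ + bc⁴ + c⁵ - c³ + c² → -b²c⁴ - b²c³ - b²c + bc⁵ + bc⁴ + bc² + c⁵ - c³ - c² - c
  leading term b²c⁴: subtract (-c⁴)·g_4 from -b²c⁴ - b²c³ - b²c + bc⁵ + bc⁴ + bc² + c⁵ - c³ - c² - c → -b²c³ - b²c + bc⁴ + bc² - c⁶ - c⁵ - c⁴ - c³ - c² - c
  leading term b²c³: subtract (-c³)·g_4 from -b²c³ - b²c + bc⁴ + bc² - c⁶ - c⁵ - c⁴ - c³ - c² - c → -b²c + bc² - c⁶ + c⁵ + c³ - c² - c
  leading term b²c: subtract (-c)·g_4 from -b²c + bc² - c⁶ + c⁵ + c³ - c² - c → -c⁶ + c⁵ + c
  leading term c⁶: no divisor's leading term divides it; move -c⁶ to the remainder.
  leading term c⁵: no divisor's leading term divides it; move c⁵ to the remainder.
  leading term c: no divisor's leading term divides it; move c to the remainder.
  remainder -c⁶ + c⁵ + c ≠ 0; add g_7 = -c⁶ + c⁵ + c to the basis.

S(g_5,g_6): lcm = bc². S = bc - b + c⁵ + c⁴ + c² + c + 1.
  leading term bc: subtract (1)·g_6 from bc - b + c⁵ + c⁴ + c² + c + 1 → -b + c⁵ - c⁴ + c³ + c² + 1
  leading term b: no divisor's leading term divides it; move -b to the remainder.
  leading term c⁵: no divisor's leading term divides it; move c⁵ to the remainder.
  leading term c⁴: no divisor's leading term divides it; move -c⁴ to the remainder.
  leading term c³: no divisor's leading term divides it; move c³ to the remainder.
  leading term c²: no divisor's leading term divides it; move c² to the remainder.
  leading term 1: no divisor's leading term divides it; move 1 to the remainder.
  remainder -b + c⁵ - c⁴ + c³ + c² + 1 ≠ 0; add g_8 = -b + c⁵ - c⁴ + c³ + c² + 1 to the basis.

The other S-polynomials (S(f_2,f_3), S(f_2,g_4), S(f_3,g_4), S(f_1,g_5), S(f_2,g_5), S(f_3,g_5), S(g_4,g_5), S(f_2,g_6), S(f_3,g_6), S(g_4,g_6), S(f_1,g_7), S(f_2,g_7), S(f_3,g_7), S(g_4,g_7), S(g_5,g_7), S(g_6,g_7), S(f_1,g_8), S(f_2,g_8), S(f_3,g_8), S(g_4,g_8), S(g_5,g_8), S(g_6,g_8), S(g_7,g_8)) all reduce to 0 modulo the current basis, so we have a Gröbner basis.
Inter-reduce: drop elements whose leading term is divisible by another's, tail-reduce, and make monic.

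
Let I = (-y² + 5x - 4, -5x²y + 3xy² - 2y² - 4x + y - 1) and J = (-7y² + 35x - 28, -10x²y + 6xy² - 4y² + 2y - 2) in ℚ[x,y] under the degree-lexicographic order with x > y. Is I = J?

No, the ideals differ.

For a fixed monomial order, each ideal has a unique reduced Gröbner basis; comparing bases decides equality.
Buchberger on the first generating set:
f_1 = -y² + 5x - 4, LT = y².
f_2 = -5x²y + 3xy² - 2y² - 4x + y - 1, LT = x²y.

S(f_1,f_2): lcm = x²y². S = ⅗xy³ - 5x³ - ⅖y³ + 4x² - ⅘xy + ⅕y² - ⅕y.
  reduce S modulo (f_1, f_2):
  remainder -5x³ + 13x² - 26/5xy - 73/5x + 2y + 17/5 ≠ 0; add g_3 = -5x³ + 13x² - 26/5xy - 73/5x + 2y + 17/5 to the basis.

The other S-polynomials (S(f_1,g_3), S(f_2,g_3)) all reduce to 0 modulo the current basis, so we have a Gröbner basis.
Inter-reduce: drop elements whose leading term is divisible by another's, tail-reduce, and make monic.
Reduced Gröbner basis: {x³ - 13/5x² + 26/25xy + 73/25x - ⅖y - 17/25, x²y - 3x² + 26/5x - ⅕y - 7/5, y² - 5x + 4}.

Buchberger on the second generating set:
h_1 = -7y² + 35x - 28, LT = y².
h_2 = -10x²y + 6xy² - 4y² + 2y - 2, LT = x²y.

S(h_1,h_2): lcm = x²y². S = ⅗xy³ - 5x³ - ⅖y³ + 4x² + ⅕y² - ⅕y.
  reduce S modulo (h_1, h_2):
  remainder -5x³ + 13x² - 22/5xy - 61/5x + 2y + 17/5 ≠ 0; add k_3 = -5x³ + 13x² - 22/5xy - 61/5x + 2y + 17/5 to the basis.

The other S-polynomials (S(h_1,k_3), S(h_2,k_3)) all reduce to 0 modulo the current basis, so we have a Gröbner basis.
Inter-reduce: drop elements whose leading term is divisible by another's, tail-reduce, and make monic.
Reduced Gröbner basis: {x³ - 13/5x² + 22/25xy + 61/25x - ⅖y - 17/25, x²y - 3x² + 22/5x - ⅕y - 7/5, y² - 5x + 4}.

Since the reduced bases disagree, the two ideals are not the same.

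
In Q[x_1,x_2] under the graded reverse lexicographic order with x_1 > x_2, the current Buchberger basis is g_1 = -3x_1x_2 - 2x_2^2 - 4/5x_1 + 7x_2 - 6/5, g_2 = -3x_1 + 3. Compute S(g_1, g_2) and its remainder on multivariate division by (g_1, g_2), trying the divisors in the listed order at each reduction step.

lcm(LM(g_1), LM(g_2)) = x_1x_2.
S = (lcm/LT(g_1))·g_1 − (lcm/LT(g_2))·g_2 = 2/3x_2^2 + 4/15x_1 - 4/3x_2 + 2/5.
Reduce S modulo (g_1, g_2) in that order:
  leading term x_2^2: no divisor's leading term divides it; move 2/3x_2^2 to the remainder.
  leading term x_1: subtract (-4/45)·g_2 from 4/15x_1 - 4/3x_2 + 2/5 → -4/3x_2 + 2/3
  leading term x_2: no divisor's leading term divides it; move -4/3x_2 to the remainder.
  leading term 1: no divisor's leading term divides it; move 2/3 to the remainder.
The remainder 2/3x_2^2 - 4/3x_2 + 2/3 is nonzero, so it would be added as the next basis element.

S(g_1, g_2) = 2/3x_2^2 + 4/15x_1 - 4/3x_2 + 2/5; remainder on division = 2/3x_2^2 - 4/3x_2 + 2/3.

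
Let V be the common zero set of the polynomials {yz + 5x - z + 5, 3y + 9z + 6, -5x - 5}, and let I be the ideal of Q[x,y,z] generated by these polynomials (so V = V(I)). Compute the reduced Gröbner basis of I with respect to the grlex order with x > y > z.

This is the nonlinear analogue of row-reducing a linear system.

f_1 = yz + 5x - z + 5, LT = yz.
f_2 = 3y + 9z + 6, LT = y.
f_3 = -5x - 5, LT = x.

S(f_1,f_2): lcm = yz. S = -3z^2 + 5x - 3z + 5.
  leading term z^2: no divisor's leading term divides it; move -3z^2 to the remainder.
  leading term x: subtract (-1)·f_3 from 5x - 3z + 5 → -3z
  leading term z: no divisor's leading term divides it; move -3z to the remainder.
  remainder -3z^2 - 3z ≠ 0; add g_4 = -3z^2 - 3z to the basis.

The other S-polynomials (S(f_1,f_3), S(f_2,f_3), S(f_1,g_4), S(f_2,g_4), S(f_3,g_4)) all reduce to 0 modulo the current basis, so we have a Gröbner basis.
Inter-reduce: drop elements whose leading term is divisible by another's, tail-reduce, and make monic.

G = {z^2 + z, x + 1, y + 3z + 2}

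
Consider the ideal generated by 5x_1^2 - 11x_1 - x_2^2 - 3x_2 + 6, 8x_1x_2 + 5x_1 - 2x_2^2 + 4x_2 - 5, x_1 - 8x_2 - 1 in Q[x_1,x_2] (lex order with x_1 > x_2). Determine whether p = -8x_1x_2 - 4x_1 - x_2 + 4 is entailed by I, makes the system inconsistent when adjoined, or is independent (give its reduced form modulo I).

First compute the reduced Gröbner basis of I by Buchberger's algorithm.
f_1 = 5x_1^2 - 11x_1 - x_2^2 - 3x_2 + 6, LT = x_1^2.
f_2 = 8x_1x_2 + 5x_1 - 2x_2^2 + 4x_2 - 5, LT = x_1x_2.
f_3 = x_1 - 8x_2 - 1, LT = x_1.

S(f_1,f_2): lcm = x_1^2x_2. S = -5/8x_1^2 + 1/4x_1x_2^2 - 27/10x_1x_2 + 5/8x_1 - 1/5x_2^3 - 3/5x_2^2 + 6/5x_2.
  leading term x_1^2: subtract (-1/8)·f_1 from -5/8x_1^2 + 1/4x_1x_2^2 - 27/10x_1x_2 + 5/8x_1 - 1/5x_2^3 - 3/5x_2^2 + 6/5x_2 → 1/4x_1x_2^2 - 27/10x_1x_2 - 3/4x_1 - 1/5x_2^3 - 29/40x_2^2 + 33/40x_2 + 3/4
  leading term x_1x_2^2: subtract (1/32x_2)·f_2 from 1/4x_1x_2^2 - 27/10x_1x_2 - 3/4x_1 - 1/5x_2^3 - 29/40x_2^2 + 33/40x_2 + 3/4 → -457/160x_1x_2 - 3/4x_1 - 11/80x_2^3 - 17/20x_2^2 + 157/160x_2 + 3/4
  leading term x_1x_2: subtract (-457/1280)·f_2 from -457/160x_1x_2 - 3/4x_1 - 11/80x_2^3 - 17/20x_2^2 + 157/160x_2 + 3/4 → 265/256x_1 - 11/80x_2^3 - 1001/640x_2^2 + 771/320x_2 - 265/256
  leading term x_1: subtract (265/256)·f_3 from 265/256x_1 - 11/80x_2^3 - 1001/640x_2^2 + 771/320x_2 - 265/256 → -11/80x_2^3 - 1001/640x_2^2 + 3421/320x_2
  leading term x_2^3: no divisor's leading term divides it; move -11/80x_2^3 to the remainder.
  leading term x_2^2: no divisor's leading term divides it; move -1001/640x_2^2 to the remainder.
  leading term x_2: no divisor's leading term divides it; move 3421/320x_2 to the remainder.
  remainder -11/80x_2^3 - 1001/640x_2^2 + 3421/320x_2 ≠ 0; add h_4 = -11/80x_2^3 - 1001/640x_2^2 + 3421/320x_2 to the basis.

S(f_1,f_3): lcm = x_1^2. S = 8x_1x_2 - 6/5x_1 - 1/5x_2^2 - 3/5x_2 + 6/5.
  leading term x_1x_2: subtract (1)·f_2 from 8x_1x_2 - 6/5x_1 - 1/5x_2^2 - 3/5x_2 + 6/5 → -31/5x_1 + 9/5x_2^2 - 23/5x_2 + 31/5
  leading term x_1: subtract (-31/5)·f_3 from -31/5x_1 + 9/5x_2^2 - 23/5x_2 + 31/5 → 9/5x_2^2 - 271/5x_2
  leading term x_2^2: no divisor's leading term divides it; move 9/5x_2^2 to the remainder.
  leading term x_2: no divisor's leading term divides it; move -271/5x_2 to the remainder.
  remainder 9/5x_2^2 - 271/5x_2 ≠ 0; add h_5 = 9/5x_2^2 - 271/5x_2 to the basis.

S(f_2,f_3): lcm = x_1x_2. S = 5/8x_1 + 31/4x_2^2 + 3/2x_2 - 5/8.
  leading term x_1: subtract (5/8)·f_3 from 5/8x_1 + 31/4x_2^2 + 3/2x_2 - 5/8 → 31/4x_2^2 + 13/2x_2
  leading term x_2^2: subtract (155/36)·h_5 from 31/4x_2^2 + 13/2x_2 → 8635/36x_2
  leading term x_2: no divisor's leading term divides it; move 8635/36x_2 to the remainder.
  remainder 8635/36x_2 ≠ 0; add h_6 = 8635/36x_2 to the basis.

The other S-polynomials (S(f_1,h_4), S(f_2,h_4), S(f_3,h_4), S(f_1,h_5), S(f_2,h_5), S(f_3,h_5), S(h_4,h_5), S(f_1,h_6), S(f_2,h_6), S(f_3,h_6), S(h_4,h_6), S(h_5,h_6)) all reduce to 0 modulo the current basis, so we have a Gröbner basis.
Inter-reduce: drop elements whose leading term is divisible by another's, tail-reduce, and make monic.
Reduced Gröbner basis: {x_1 - 1, x_2}.
Label its elements g_1 = x_1 - 1, g_2 = x_2.

Reduce p = -8x_1x_2 - 4x_1 - x_2 + 4 modulo G:
  leading term x_1x_2: subtract (-8x_2)·g_1 from -8x_1x_2 - 4x_1 - x_2 + 4 → -4x_1 - 9x_2 + 4
  leading term x_1: subtract (-4)·g_1 from -4x_1 - 9x_2 + 4 → -9x_2
  leading term x_2: subtract (-9)·g_2 from -9x_2 → 0
  normal form = 0.
Since the normal form is 0, p ∈ I.

-8x_1x_2 - 4x_1 - x_2 + 4 lies in I (it reduces to 0).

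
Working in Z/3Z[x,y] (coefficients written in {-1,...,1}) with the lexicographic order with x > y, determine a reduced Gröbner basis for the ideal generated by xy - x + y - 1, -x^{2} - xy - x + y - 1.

G = {x^{2} - x + y - 1, xy - x + y - 1, y^{2} - 1}

f_1 = xy - x + y - 1, LT = xy.
f_2 = -x^{2} - xy - x + y - 1, LT = x^{2}.

S(f_1,f_2): lcm = x^{2}y. S = -x^{2} - xy^{2} - x + y^{2} - y.
  leading term x^{2}: subtract (1)·f_2 from -x^{2} - xy^{2} - x + y^{2} - y → -xy^{2} + xy + y^{2} + y + 1
  leading term xy^{2}: subtract (-y)·f_1 from -xy^{2} + xy + y^{2} + y + 1 → -y^{2} + 1
  leading term y^{2}: no divisor's leading term divides it; move -y^{2} to the remainder.
  leading term 1: no divisor's leading term divides it; move 1 to the remainder.
  remainder -y^{2} + 1 ≠ 0; add g_3 = -y^{2} + 1 to the basis.

S(f_1,g_3): lcm = xy^{2}. S = -xy + x + y^{2} - y.
  leading term xy: subtract (-1)·f_1 from -xy + x + y^{2} - y → y^{2} - 1
  leading term y^{2}: subtract (-1)·g_3 from y^{2} - 1 → 0
  remainder 0.

S(f_2,g_3): leading monomials are coprime, so the S-polynomial reduces to 0 (Buchberger's first criterion).
Every S-polynomial of the final basis reduces to 0, so we have a Gröbner basis.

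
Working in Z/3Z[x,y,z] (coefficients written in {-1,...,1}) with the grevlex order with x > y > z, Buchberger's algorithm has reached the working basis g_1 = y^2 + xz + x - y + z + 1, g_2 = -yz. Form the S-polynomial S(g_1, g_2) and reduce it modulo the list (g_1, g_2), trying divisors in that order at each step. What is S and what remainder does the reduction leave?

lcm(LM(g_1), LM(g_2)) = y^2z.
S = (lcm/LT(g_1))·g_1 − (lcm/LT(g_2))·g_2 = xz^2 + xz - yz + z^2 + z.
Reduce S modulo (g_1, g_2) in that order:
  leading term xz^2: no divisor's leading term divides it; move xz^2 to the remainder.
  leading term xz: no divisor's leading term divides it; move xz to the remainder.
  leading term yz: subtract (1)·g_2 from -yz + z^2 + z → z^2 + z
  leading term z^2: no divisor's leading term divides it; move z^2 to the remainder.
  leading term z: no divisor's leading term divides it; move z to the remainder.
The remainder xz^2 + xz + z^2 + z is nonzero, so it would be added as the next basis element.
This is the inner loop of Buchberger's algorithm — each nonzero remainder becomes a new basis element.

S(g_1, g_2) = xz^2 + xz - yz + z^2 + z; remainder on division = xz^2 + xz + z^2 + z.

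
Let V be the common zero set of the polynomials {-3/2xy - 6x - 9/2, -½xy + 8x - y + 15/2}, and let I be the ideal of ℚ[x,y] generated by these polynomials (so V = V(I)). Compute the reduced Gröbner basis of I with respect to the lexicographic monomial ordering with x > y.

G = {x - 1/10y + 9/10, y² - 5y - 6}

f_1 = -3/2xy - 6x - 9/2, LT = xy.
f_2 = -½xy + 8x - y + 15/2, LT = xy.

S(f_1,f_2): lcm = xy. S = 20x - 2y + 18.
  reduce S modulo (f_1, f_2):
  remainder 20x - 2y + 18 ≠ 0; add g_3 = 20x - 2y + 18 to the basis.

S(f_1,g_3): lcm = xy. S = 4x + 1/10y² - 9/10y + 3.
  reduce S modulo (f_1, f_2, g_3):
  remainder 1/10y² - ½y - ⅗ ≠ 0; add g_4 = 1/10y² - ½y - ⅗ to the basis.

The other S-polynomials (S(f_2,g_3), S(f_1,g_4), S(f_2,g_4), S(g_3,g_4)) all reduce to 0 modulo the current basis, so we have a Gröbner basis.
Inter-reduce: drop elements whose leading term is divisible by another's, tail-reduce, and make monic.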